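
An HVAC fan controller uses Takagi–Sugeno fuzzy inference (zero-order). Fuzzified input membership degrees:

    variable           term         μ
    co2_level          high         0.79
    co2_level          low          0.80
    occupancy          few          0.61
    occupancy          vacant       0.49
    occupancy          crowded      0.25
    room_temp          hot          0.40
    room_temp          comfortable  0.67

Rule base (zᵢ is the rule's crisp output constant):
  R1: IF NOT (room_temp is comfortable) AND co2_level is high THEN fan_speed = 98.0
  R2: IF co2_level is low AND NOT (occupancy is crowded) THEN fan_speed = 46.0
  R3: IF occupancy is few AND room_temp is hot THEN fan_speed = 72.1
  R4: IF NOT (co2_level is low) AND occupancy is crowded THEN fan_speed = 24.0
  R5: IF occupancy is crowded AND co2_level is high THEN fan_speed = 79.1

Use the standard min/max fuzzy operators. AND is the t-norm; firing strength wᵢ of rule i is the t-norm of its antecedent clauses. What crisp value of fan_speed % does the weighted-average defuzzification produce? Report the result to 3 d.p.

62.308

R1 (z=98.0): ¬comfortable=1−0.67=0.33, high=0.79; AND[min(a, b)] → w = 0.33
R2 (z=46.0): low=0.80, ¬crowded=1−0.25=0.75; AND[min(a, b)] → w = 0.75
R3 (z=72.1): few=0.61, hot=0.40; AND[min(a, b)] → w = 0.40
R4 (z=24.0): ¬low=1−0.80=0.20, crowded=0.25; AND[min(a, b)] → w = 0.20
R5 (z=79.1): crowded=0.25, high=0.79; AND[min(a, b)] → w = 0.25
Weighted average = (0.33·98.0 + 0.75·46.0 + 0.40·72.1 + 0.20·24.0 + 0.25·79.1) / (0.33 + 0.75 + 0.40 + 0.20 + 0.25)
  = 120.2550 / 1.9300 = 62.308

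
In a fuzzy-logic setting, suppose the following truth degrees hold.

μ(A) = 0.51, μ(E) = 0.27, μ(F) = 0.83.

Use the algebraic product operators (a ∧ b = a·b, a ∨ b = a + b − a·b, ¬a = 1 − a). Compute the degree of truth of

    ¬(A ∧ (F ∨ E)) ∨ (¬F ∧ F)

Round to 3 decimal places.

F ∨ E = a + b − a·b on (0.8300, 0.2700) = 0.8759
A ∧ (F ∨ E) = a·b on (0.5100, 0.8759) = 0.4467
¬(A ∧ (F ∨ E)) = 1 − 0.4467 = 0.5533
¬F = 1 − 0.8300 = 0.1700
¬F ∧ F = a·b on (0.1700, 0.8300) = 0.1411
¬(A ∧ (F ∨ E)) ∨ (¬F ∧ F) = a + b − a·b on (0.5533, 0.1411) = 0.6163

0.616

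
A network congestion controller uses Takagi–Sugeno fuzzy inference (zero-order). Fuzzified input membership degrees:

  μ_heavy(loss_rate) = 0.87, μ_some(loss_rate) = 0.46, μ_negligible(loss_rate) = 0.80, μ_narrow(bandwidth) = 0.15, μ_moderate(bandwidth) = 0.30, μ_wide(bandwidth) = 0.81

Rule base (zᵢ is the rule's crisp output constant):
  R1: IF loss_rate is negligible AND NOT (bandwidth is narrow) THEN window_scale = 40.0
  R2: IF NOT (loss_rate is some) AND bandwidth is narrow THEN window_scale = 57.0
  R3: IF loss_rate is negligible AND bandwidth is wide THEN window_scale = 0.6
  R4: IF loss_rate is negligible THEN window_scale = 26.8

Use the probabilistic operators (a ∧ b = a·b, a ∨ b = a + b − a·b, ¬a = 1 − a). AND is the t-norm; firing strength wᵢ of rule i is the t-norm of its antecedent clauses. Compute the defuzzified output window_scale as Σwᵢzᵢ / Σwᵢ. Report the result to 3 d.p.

R1 (z=40.0): negligible=0.80, ¬narrow=1−0.15=0.85; AND[a·b] → w = 0.6800
R2 (z=57.0): ¬some=1−0.46=0.54, narrow=0.15; AND[a·b] → w = 0.0810
R3 (z=0.6): negligible=0.80, wide=0.81; AND[a·b] → w = 0.6480
R4 (z=26.8): negligible=0.80 → w = 0.8000
Weighted average = (0.6800·40.0 + 0.0810·57.0 + 0.6480·0.6 + 0.8000·26.8) / (0.6800 + 0.0810 + 0.6480 + 0.8000)
  = 53.6458 / 2.2090 = 24.285

24.285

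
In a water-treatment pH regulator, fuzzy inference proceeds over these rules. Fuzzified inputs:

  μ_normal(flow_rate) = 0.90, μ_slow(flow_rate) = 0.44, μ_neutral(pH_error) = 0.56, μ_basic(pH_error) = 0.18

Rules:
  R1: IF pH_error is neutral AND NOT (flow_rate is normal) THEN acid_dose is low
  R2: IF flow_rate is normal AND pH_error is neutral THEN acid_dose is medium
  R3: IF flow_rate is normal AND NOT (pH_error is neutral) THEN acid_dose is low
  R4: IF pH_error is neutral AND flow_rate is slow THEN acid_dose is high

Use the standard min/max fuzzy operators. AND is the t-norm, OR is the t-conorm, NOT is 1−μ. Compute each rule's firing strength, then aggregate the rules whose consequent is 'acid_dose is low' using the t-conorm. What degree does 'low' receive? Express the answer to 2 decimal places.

R1: neutral=0.56, ¬normal=1−0.90=0.10; AND[min(a, b)] → w = 0.10
R2: normal=0.90, neutral=0.56; AND[min(a, b)] → w = 0.56
R3: normal=0.90, ¬neutral=1−0.56=0.44; AND[min(a, b)] → w = 0.44
R4: neutral=0.56, slow=0.44; AND[min(a, b)] → w = 0.44
Rules with consequent 'low': {R1, R3} → strengths 0.10, 0.44
Aggregate via t-conorm [max(a, b)]: 0.44

0.44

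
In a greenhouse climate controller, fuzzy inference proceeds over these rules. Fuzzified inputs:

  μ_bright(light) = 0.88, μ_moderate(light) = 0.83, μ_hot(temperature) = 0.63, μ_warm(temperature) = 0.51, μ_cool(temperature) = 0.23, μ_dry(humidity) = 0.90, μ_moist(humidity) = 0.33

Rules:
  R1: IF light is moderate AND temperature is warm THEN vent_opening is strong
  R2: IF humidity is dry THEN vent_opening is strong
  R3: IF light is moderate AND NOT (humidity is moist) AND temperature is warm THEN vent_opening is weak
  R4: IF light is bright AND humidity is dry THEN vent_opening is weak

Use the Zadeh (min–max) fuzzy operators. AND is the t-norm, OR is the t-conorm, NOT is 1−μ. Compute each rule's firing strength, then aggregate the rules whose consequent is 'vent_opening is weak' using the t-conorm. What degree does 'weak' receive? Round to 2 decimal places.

0.88

R1: moderate=0.83, warm=0.51; AND[min(a, b)] → w = 0.51
R2: dry=0.90 → w = 0.90
R3: moderate=0.83, ¬moist=1−0.33=0.67, warm=0.51; AND[min(a, b)] → w = 0.51
R4: bright=0.88, dry=0.90; AND[min(a, b)] → w = 0.88
Rules with consequent 'weak': {R3, R4} → strengths 0.51, 0.88
Aggregate via t-conorm [max(a, b)]: 0.88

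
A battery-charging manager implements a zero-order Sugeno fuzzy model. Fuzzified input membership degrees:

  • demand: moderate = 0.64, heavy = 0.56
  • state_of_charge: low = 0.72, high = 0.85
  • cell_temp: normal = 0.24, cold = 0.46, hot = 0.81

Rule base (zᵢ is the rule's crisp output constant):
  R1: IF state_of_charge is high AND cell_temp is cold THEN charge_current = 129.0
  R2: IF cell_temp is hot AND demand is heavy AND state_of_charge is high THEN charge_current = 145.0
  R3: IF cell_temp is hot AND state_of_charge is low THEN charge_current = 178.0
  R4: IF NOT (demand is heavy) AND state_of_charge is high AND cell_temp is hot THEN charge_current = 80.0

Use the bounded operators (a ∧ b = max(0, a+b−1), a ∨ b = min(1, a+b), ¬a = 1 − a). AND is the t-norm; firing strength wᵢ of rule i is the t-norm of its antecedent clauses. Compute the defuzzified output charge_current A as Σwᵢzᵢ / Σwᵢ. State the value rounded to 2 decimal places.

150.20

R1 (z=129.0): high=0.85, cold=0.46; AND[max(0, a+b−1)] → w = 0.31
R2 (z=145.0): hot=0.81, heavy=0.56, high=0.85; AND[max(0, a+b−1)] → w = 0.22
R3 (z=178.0): hot=0.81, low=0.72; AND[max(0, a+b−1)] → w = 0.53
R4 (z=80.0): ¬heavy=1−0.56=0.44, high=0.85, hot=0.81; AND[max(0, a+b−1)] → w = 0.10
Weighted average = (0.31·129.0 + 0.22·145.0 + 0.53·178.0 + 0.10·80.0) / (0.31 + 0.22 + 0.53 + 0.10)
  = 174.2300 / 1.1600 = 150.20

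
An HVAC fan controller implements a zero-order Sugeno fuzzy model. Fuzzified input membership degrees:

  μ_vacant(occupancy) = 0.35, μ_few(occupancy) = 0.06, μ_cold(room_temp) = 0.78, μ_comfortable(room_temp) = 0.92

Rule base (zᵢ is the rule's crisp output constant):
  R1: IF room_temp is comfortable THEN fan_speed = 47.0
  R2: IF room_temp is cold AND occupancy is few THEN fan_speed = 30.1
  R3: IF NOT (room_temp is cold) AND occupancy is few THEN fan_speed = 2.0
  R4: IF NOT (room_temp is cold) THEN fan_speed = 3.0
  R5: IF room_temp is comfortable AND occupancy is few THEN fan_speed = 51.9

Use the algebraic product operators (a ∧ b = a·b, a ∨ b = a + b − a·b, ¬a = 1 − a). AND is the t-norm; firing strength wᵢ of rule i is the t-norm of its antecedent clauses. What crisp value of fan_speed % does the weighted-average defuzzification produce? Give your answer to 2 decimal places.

R1 (z=47.0): comfortable=0.92 → w = 0.9200
R2 (z=30.1): cold=0.78, few=0.06; AND[a·b] → w = 0.0468
R3 (z=2.0): ¬cold=1−0.78=0.22, few=0.06; AND[a·b] → w = 0.0132
R4 (z=3.0): ¬cold=1−0.78=0.22 → w = 0.2200
R5 (z=51.9): comfortable=0.92, few=0.06; AND[a·b] → w = 0.0552
Weighted average = (0.9200·47.0 + 0.0468·30.1 + 0.0132·2.0 + 0.2200·3.0 + 0.0552·51.9) / (0.9200 + 0.0468 + 0.0132 + 0.2200 + 0.0552)
  = 48.2000 / 1.2552 = 38.40

38.40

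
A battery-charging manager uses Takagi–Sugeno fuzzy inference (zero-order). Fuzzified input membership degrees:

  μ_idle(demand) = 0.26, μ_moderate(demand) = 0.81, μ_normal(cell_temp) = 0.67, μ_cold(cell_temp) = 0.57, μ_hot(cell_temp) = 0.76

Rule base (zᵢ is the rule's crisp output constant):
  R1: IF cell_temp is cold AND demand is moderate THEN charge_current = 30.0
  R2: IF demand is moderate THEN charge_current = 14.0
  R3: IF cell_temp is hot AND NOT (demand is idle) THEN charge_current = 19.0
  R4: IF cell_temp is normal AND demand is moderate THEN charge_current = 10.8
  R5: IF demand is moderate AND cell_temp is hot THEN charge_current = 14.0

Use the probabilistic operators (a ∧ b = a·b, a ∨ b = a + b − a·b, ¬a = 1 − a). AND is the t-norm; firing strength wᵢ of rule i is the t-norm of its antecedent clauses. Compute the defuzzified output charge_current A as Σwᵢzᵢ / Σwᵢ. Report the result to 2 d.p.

16.83

R1 (z=30.0): cold=0.57, moderate=0.81; AND[a·b] → w = 0.4617
R2 (z=14.0): moderate=0.81 → w = 0.8100
R3 (z=19.0): hot=0.76, ¬idle=1−0.26=0.74; AND[a·b] → w = 0.5624
R4 (z=10.8): normal=0.67, moderate=0.81; AND[a·b] → w = 0.5427
R5 (z=14.0): moderate=0.81, hot=0.76; AND[a·b] → w = 0.6156
Weighted average = (0.4617·30.0 + 0.8100·14.0 + 0.5624·19.0 + 0.5427·10.8 + 0.6156·14.0) / (0.4617 + 0.8100 + 0.5624 + 0.5427 + 0.6156)
  = 50.3562 / 2.9924 = 16.83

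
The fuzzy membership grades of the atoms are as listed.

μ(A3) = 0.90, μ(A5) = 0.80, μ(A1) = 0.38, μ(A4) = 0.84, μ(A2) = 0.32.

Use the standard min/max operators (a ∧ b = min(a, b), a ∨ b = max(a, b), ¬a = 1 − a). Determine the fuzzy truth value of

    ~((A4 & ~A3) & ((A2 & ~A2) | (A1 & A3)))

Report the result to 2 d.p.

0.90

~A3 = 1 − 0.90 = 0.10
A4 & ~A3 = min(a, b) on (0.84, 0.10) = 0.10
~A2 = 1 − 0.32 = 0.68
A2 & ~A2 = min(a, b) on (0.32, 0.68) = 0.32
A1 & A3 = min(a, b) on (0.38, 0.90) = 0.38
(A2 & ~A2) | (A1 & A3) = max(a, b) on (0.32, 0.38) = 0.38
(A4 & ~A3) & ((A2 & ~A2) | (A1 & A3)) = min(a, b) on (0.10, 0.38) = 0.10
~((A4 & ~A3) & ((A2 & ~A2) | (A1 & A3))) = 1 − 0.10 = 0.90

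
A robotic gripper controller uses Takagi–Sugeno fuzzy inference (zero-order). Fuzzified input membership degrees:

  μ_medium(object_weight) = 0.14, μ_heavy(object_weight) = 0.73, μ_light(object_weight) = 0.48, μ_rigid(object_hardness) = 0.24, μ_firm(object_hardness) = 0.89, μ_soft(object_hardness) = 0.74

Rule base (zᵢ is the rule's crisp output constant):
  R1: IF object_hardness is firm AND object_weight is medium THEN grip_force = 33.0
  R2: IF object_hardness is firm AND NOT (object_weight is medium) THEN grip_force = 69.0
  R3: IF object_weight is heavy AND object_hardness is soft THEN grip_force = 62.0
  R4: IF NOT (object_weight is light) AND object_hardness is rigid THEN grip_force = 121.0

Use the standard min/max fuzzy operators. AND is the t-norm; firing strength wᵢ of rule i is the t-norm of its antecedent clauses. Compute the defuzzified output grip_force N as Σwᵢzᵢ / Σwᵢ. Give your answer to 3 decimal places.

R1 (z=33.0): firm=0.89, medium=0.14; AND[min(a, b)] → w = 0.14
R2 (z=69.0): firm=0.89, ¬medium=1−0.14=0.86; AND[min(a, b)] → w = 0.86
R3 (z=62.0): heavy=0.73, soft=0.74; AND[min(a, b)] → w = 0.73
R4 (z=121.0): ¬light=1−0.48=0.52, rigid=0.24; AND[min(a, b)] → w = 0.24
Weighted average = (0.14·33.0 + 0.86·69.0 + 0.73·62.0 + 0.24·121.0) / (0.14 + 0.86 + 0.73 + 0.24)
  = 138.2600 / 1.9700 = 70.183

70.183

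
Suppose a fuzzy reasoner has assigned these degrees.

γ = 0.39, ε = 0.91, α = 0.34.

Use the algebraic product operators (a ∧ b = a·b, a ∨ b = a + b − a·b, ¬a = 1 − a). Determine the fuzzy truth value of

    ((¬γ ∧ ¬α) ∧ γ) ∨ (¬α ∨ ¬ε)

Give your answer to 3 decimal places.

¬γ = 1 − 0.3900 = 0.6100
¬α = 1 − 0.3400 = 0.6600
¬γ ∧ ¬α = a·b on (0.6100, 0.6600) = 0.4026
(¬γ ∧ ¬α) ∧ γ = a·b on (0.4026, 0.3900) = 0.1570
¬α = 1 − 0.3400 = 0.6600
¬ε = 1 − 0.9100 = 0.0900
¬α ∨ ¬ε = a + b − a·b on (0.6600, 0.0900) = 0.6906
((¬γ ∧ ¬α) ∧ γ) ∨ (¬α ∨ ¬ε) = a + b − a·b on (0.1570, 0.6906) = 0.7392

0.739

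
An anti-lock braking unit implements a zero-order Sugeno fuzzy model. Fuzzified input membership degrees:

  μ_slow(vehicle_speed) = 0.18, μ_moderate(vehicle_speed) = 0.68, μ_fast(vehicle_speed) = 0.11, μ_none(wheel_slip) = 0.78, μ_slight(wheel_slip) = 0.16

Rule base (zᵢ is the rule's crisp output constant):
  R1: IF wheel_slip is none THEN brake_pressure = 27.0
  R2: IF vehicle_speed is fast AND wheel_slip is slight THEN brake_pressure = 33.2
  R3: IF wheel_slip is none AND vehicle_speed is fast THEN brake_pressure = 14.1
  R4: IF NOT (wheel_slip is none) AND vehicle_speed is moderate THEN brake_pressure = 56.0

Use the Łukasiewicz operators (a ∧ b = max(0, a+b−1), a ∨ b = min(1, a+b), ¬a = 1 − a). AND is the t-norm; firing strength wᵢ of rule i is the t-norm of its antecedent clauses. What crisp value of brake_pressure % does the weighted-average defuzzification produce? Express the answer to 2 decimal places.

R1 (z=27.0): none=0.78 → w = 0.78
R2 (z=33.2): fast=0.11, slight=0.16; AND[max(0, a+b−1)] → w = 0.00
R3 (z=14.1): none=0.78, fast=0.11; AND[max(0, a+b−1)] → w = 0.00
R4 (z=56.0): ¬none=1−0.78=0.22, moderate=0.68; AND[max(0, a+b−1)] → w = 0.00
Weighted average = (0.78·27.0 + 0.00·33.2 + 0.00·14.1 + 0.00·56.0) / (0.78 + 0.00 + 0.00 + 0.00)
  = 21.0600 / 0.7800 = 27.00

27.00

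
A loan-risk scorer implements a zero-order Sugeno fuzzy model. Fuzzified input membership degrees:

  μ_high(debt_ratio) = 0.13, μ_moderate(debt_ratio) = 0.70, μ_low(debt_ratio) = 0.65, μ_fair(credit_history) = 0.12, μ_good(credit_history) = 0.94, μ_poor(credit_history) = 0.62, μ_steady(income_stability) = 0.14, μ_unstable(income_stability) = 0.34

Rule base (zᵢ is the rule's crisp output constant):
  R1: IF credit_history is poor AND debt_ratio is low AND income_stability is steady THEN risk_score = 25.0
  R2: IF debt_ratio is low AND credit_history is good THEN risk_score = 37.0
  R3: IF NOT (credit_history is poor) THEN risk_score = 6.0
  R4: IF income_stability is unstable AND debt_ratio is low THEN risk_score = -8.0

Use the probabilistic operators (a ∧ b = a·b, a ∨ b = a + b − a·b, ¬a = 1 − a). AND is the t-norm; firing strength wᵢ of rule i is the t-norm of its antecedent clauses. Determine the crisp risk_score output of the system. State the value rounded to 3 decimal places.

R1 (z=25.0): poor=0.62, low=0.65, steady=0.14; AND[a·b] → w = 0.0564
R2 (z=37.0): low=0.65, good=0.94; AND[a·b] → w = 0.6110
R3 (z=6.0): ¬poor=1−0.62=0.38 → w = 0.3800
R4 (z=-8.0): unstable=0.34, low=0.65; AND[a·b] → w = 0.2210
Weighted average = (0.0564·25.0 + 0.6110·37.0 + 0.3800·6.0 + 0.2210·-8.0) / (0.0564 + 0.6110 + 0.3800 + 0.2210)
  = 24.5295 / 1.2684 = 19.339

19.339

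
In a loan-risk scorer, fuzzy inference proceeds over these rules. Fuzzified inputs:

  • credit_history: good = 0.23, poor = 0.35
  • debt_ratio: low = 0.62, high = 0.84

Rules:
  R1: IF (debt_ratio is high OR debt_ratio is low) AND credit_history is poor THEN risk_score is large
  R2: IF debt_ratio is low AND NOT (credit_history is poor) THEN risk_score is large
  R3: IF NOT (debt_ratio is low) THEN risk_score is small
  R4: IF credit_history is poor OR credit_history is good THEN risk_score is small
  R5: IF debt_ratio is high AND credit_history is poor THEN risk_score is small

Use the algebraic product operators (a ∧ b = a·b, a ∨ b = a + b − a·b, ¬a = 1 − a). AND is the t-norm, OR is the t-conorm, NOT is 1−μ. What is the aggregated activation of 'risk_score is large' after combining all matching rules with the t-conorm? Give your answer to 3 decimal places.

0.599

R1: (high=0.84 OR low=0.62) = 0.9392; AND[a·b] with poor=0.35 → w = 0.3287
R2: low=0.62, ¬poor=1−0.35=0.65; AND[a·b] → w = 0.4030
R3: ¬low=1−0.62=0.38 → w = 0.3800
R4: poor=0.35, good=0.23; OR[a + b − a·b] → w = 0.4995
R5: high=0.84, poor=0.35; AND[a·b] → w = 0.2940
Rules with consequent 'large': {R1, R2} → strengths 0.3287, 0.4030
Aggregate via t-conorm [a + b − a·b]: 0.5992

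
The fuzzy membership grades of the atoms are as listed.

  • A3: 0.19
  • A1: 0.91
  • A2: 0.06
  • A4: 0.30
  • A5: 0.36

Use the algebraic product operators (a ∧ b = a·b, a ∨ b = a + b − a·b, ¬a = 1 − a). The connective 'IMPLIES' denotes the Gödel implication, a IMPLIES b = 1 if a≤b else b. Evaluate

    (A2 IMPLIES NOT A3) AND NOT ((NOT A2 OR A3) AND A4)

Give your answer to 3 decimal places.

NOT A3 = 1 − 0.1900 = 0.8100
A2 IMPLIES NOT A3  [Gödel: 1 if a≤b else b] with a=0.0600, b=0.8100 → 1.0000
NOT A2 = 1 − 0.0600 = 0.9400
NOT A2 OR A3 = a + b − a·b on (0.9400, 0.1900) = 0.9514
(NOT A2 OR A3) AND A4 = a·b on (0.9514, 0.3000) = 0.2854
NOT ((NOT A2 OR A3) AND A4) = 1 − 0.2854 = 0.7146
(A2 IMPLIES NOT A3) AND NOT ((NOT A2 OR A3) AND A4) = a·b on (1.0000, 0.7146) = 0.7146

0.715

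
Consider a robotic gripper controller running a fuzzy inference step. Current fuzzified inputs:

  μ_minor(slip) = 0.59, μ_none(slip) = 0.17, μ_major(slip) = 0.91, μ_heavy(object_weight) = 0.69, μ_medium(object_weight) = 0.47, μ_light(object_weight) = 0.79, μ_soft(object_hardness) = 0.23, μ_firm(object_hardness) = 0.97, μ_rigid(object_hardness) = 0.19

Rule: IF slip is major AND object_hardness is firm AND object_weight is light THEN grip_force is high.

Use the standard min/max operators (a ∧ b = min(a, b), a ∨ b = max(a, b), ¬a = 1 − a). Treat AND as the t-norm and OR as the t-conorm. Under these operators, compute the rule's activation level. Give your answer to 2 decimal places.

0.79

firing strength: major=0.91, firm=0.97, light=0.79; AND[min(a, b)] → w = 0.79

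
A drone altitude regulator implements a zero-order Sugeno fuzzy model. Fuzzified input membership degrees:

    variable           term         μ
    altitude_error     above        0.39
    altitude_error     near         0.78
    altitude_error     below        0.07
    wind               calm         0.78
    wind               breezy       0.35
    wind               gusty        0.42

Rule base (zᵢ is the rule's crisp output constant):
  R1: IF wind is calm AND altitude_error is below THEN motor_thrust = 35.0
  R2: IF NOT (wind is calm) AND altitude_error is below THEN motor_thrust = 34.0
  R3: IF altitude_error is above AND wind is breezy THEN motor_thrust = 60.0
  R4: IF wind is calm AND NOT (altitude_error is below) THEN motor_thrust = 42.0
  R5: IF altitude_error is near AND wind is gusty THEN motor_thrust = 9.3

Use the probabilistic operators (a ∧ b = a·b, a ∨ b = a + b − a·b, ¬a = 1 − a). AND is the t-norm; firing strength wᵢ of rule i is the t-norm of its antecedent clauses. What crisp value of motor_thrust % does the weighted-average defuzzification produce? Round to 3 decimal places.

35.044

R1 (z=35.0): calm=0.78, below=0.07; AND[a·b] → w = 0.0546
R2 (z=34.0): ¬calm=1−0.78=0.22, below=0.07; AND[a·b] → w = 0.0154
R3 (z=60.0): above=0.39, breezy=0.35; AND[a·b] → w = 0.1365
R4 (z=42.0): calm=0.78, ¬below=1−0.07=0.93; AND[a·b] → w = 0.7254
R5 (z=9.3): near=0.78, gusty=0.42; AND[a·b] → w = 0.3276
Weighted average = (0.0546·35.0 + 0.0154·34.0 + 0.1365·60.0 + 0.7254·42.0 + 0.3276·9.3) / (0.0546 + 0.0154 + 0.1365 + 0.7254 + 0.3276)
  = 44.1381 / 1.2595 = 35.044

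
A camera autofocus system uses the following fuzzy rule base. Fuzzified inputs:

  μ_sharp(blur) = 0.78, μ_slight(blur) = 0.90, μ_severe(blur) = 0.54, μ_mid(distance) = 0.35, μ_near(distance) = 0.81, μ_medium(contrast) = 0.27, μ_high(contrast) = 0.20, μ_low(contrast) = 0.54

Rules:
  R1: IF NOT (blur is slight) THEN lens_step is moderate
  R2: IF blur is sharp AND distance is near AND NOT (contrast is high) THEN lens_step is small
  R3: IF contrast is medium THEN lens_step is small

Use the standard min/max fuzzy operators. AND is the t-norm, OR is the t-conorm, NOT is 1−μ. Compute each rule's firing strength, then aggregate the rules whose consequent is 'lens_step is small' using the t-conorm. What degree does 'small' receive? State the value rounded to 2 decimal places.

R1: ¬slight=1−0.90=0.10 → w = 0.10
R2: sharp=0.78, near=0.81, ¬high=1−0.20=0.80; AND[min(a, b)] → w = 0.78
R3: medium=0.27 → w = 0.27
Rules with consequent 'small': {R2, R3} → strengths 0.78, 0.27
Aggregate via t-conorm [max(a, b)]: 0.78

0.78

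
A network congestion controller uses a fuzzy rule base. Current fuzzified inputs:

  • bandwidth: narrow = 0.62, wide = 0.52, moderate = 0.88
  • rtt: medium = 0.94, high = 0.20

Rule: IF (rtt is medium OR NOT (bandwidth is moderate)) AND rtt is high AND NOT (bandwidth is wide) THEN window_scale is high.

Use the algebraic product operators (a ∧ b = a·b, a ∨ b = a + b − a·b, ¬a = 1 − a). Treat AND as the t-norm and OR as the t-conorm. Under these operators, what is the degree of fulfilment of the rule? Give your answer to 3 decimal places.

firing strength: (medium=0.94 OR ¬moderate=1−0.88=0.12) = 0.9472; AND[a·b] with high=0.20, ¬wide=1−0.52=0.48 → w = 0.0909

0.091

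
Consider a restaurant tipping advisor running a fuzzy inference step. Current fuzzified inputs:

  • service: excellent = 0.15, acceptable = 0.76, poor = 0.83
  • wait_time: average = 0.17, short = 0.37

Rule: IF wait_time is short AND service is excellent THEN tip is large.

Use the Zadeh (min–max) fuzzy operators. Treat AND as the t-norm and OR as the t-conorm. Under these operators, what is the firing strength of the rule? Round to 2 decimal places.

firing strength: short=0.37, excellent=0.15; AND[min(a, b)] → w = 0.15

0.15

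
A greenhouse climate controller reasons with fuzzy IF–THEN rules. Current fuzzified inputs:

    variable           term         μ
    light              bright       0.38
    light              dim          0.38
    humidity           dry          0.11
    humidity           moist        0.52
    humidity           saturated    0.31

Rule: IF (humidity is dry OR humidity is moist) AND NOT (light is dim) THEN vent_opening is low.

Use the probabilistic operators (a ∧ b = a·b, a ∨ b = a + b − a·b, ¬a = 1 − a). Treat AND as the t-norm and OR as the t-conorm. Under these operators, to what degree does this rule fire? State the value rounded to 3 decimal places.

0.355

firing strength: (dry=0.11 OR moist=0.52) = 0.5728; AND[a·b] with ¬dim=1−0.38=0.62 → w = 0.3551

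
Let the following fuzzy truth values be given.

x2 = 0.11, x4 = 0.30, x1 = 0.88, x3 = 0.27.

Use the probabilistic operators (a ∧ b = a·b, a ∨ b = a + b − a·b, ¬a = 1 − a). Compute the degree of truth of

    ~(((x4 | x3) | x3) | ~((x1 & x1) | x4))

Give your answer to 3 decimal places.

0.314

x4 | x3 = a + b − a·b on (0.3000, 0.2700) = 0.4890
(x4 | x3) | x3 = a + b − a·b on (0.4890, 0.2700) = 0.6270
x1 & x1 = a·b on (0.8800, 0.8800) = 0.7744
(x1 & x1) | x4 = a + b − a·b on (0.7744, 0.3000) = 0.8421
~((x1 & x1) | x4) = 1 − 0.8421 = 0.1579
((x4 | x3) | x3) | ~((x1 & x1) | x4) = a + b − a·b on (0.6270, 0.1579) = 0.6859
~(((x4 | x3) | x3) | ~((x1 & x1) | x4)) = 1 − 0.6859 = 0.3141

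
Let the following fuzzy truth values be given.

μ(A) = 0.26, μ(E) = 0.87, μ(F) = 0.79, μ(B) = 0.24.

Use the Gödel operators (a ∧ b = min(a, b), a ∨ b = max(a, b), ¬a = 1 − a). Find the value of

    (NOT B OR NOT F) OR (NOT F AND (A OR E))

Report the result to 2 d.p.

NOT B = 1 − 0.24 = 0.76
NOT F = 1 − 0.79 = 0.21
NOT B OR NOT F = max(a, b) on (0.76, 0.21) = 0.76
NOT F = 1 − 0.79 = 0.21
A OR E = max(a, b) on (0.26, 0.87) = 0.87
NOT F AND (A OR E) = min(a, b) on (0.21, 0.87) = 0.21
(NOT B OR NOT F) OR (NOT F AND (A OR E)) = max(a, b) on (0.76, 0.21) = 0.76

0.76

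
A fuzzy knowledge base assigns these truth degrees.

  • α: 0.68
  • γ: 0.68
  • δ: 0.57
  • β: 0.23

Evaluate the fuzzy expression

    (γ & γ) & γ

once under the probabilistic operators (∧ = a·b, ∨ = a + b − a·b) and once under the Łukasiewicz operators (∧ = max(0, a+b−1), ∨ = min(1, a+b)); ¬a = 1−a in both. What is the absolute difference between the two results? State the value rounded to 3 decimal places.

0.274

Under probabilistic:
  γ & γ = a·b on (0.6800, 0.6800) = 0.4624
  (γ & γ) & γ = a·b on (0.4624, 0.6800) = 0.3144
  → value = 0.3144
Under Łukasiewicz:
  γ & γ = max(0, a+b−1) on (0.68, 0.68) = 0.36
  (γ & γ) & γ = max(0, a+b−1) on (0.36, 0.68) = 0.04
  → value = 0.0400
|0.3144 − 0.0400| = 0.274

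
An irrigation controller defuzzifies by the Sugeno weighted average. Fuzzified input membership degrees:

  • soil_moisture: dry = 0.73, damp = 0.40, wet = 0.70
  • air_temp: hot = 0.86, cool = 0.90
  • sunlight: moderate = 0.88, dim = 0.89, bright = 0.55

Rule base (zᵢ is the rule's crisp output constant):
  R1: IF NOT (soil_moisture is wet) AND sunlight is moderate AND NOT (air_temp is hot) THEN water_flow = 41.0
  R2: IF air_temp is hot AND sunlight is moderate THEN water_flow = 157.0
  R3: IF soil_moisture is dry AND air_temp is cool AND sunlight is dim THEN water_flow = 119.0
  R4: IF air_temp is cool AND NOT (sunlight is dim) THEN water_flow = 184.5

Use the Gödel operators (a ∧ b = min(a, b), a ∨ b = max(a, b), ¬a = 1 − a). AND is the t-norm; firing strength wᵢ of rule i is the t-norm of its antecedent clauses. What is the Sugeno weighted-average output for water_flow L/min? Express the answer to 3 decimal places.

R1 (z=41.0): ¬wet=1−0.70=0.30, moderate=0.88, ¬hot=1−0.86=0.14; AND[min(a, b)] → w = 0.14
R2 (z=157.0): hot=0.86, moderate=0.88; AND[min(a, b)] → w = 0.86
R3 (z=119.0): dry=0.73, cool=0.90, dim=0.89; AND[min(a, b)] → w = 0.73
R4 (z=184.5): cool=0.90, ¬dim=1−0.89=0.11; AND[min(a, b)] → w = 0.11
Weighted average = (0.14·41.0 + 0.86·157.0 + 0.73·119.0 + 0.11·184.5) / (0.14 + 0.86 + 0.73 + 0.11)
  = 247.9250 / 1.8400 = 134.742

134.742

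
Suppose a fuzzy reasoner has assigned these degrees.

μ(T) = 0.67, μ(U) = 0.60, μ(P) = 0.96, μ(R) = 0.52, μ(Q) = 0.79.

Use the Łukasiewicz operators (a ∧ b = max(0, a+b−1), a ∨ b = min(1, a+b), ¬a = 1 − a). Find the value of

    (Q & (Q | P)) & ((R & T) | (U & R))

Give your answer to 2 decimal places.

0.10

Q | P = min(1, a+b) on (0.79, 0.96) = 1.00
Q & (Q | P) = max(0, a+b−1) on (0.79, 1.00) = 0.79
R & T = max(0, a+b−1) on (0.52, 0.67) = 0.19
U & R = max(0, a+b−1) on (0.60, 0.52) = 0.12
(R & T) | (U & R) = min(1, a+b) on (0.19, 0.12) = 0.31
(Q & (Q | P)) & ((R & T) | (U & R)) = max(0, a+b−1) on (0.79, 0.31) = 0.10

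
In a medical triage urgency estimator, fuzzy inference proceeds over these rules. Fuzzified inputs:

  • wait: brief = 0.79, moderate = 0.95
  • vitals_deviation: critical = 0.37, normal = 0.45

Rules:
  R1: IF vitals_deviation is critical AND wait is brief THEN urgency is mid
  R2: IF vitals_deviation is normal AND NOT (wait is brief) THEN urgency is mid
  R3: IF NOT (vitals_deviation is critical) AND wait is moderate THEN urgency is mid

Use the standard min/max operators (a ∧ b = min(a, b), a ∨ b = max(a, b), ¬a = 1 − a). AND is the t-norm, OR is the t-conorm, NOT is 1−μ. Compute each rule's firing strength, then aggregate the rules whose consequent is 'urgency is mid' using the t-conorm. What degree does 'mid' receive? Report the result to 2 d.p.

0.63

R1: critical=0.37, brief=0.79; AND[min(a, b)] → w = 0.37
R2: normal=0.45, ¬brief=1−0.79=0.21; AND[min(a, b)] → w = 0.21
R3: ¬critical=1−0.37=0.63, moderate=0.95; AND[min(a, b)] → w = 0.63
Rules with consequent 'mid': {R1, R2, R3} → strengths 0.37, 0.21, 0.63
Aggregate via t-conorm [max(a, b)]: 0.63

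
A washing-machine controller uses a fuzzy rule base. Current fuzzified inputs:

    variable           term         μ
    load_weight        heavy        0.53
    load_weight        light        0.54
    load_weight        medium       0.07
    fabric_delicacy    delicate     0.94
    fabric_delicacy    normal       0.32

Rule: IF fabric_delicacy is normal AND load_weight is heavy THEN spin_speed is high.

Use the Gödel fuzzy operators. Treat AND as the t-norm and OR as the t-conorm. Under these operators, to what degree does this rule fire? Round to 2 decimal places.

0.32

firing strength: normal=0.32, heavy=0.53; AND[min(a, b)] → w = 0.32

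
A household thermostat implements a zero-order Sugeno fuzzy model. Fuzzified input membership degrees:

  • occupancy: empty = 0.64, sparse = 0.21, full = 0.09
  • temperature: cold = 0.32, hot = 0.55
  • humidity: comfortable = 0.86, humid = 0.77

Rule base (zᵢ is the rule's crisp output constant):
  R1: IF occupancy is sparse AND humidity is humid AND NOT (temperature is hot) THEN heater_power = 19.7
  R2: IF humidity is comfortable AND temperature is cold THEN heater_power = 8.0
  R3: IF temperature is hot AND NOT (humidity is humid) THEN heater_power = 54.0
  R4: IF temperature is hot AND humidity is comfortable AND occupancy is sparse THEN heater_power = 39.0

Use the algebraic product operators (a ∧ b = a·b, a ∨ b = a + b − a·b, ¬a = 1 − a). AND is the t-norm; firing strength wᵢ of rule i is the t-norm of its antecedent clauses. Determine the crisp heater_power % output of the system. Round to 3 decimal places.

24.991

R1 (z=19.7): sparse=0.21, humid=0.77, ¬hot=1−0.55=0.45; AND[a·b] → w = 0.0728
R2 (z=8.0): comfortable=0.86, cold=0.32; AND[a·b] → w = 0.2752
R3 (z=54.0): hot=0.55, ¬humid=1−0.77=0.23; AND[a·b] → w = 0.1265
R4 (z=39.0): hot=0.55, comfortable=0.86, sparse=0.21; AND[a·b] → w = 0.0993
Weighted average = (0.0728·19.7 + 0.2752·8.0 + 0.1265·54.0 + 0.0993·39.0) / (0.0728 + 0.2752 + 0.1265 + 0.0993)
  = 14.3399 / 0.5738 = 24.991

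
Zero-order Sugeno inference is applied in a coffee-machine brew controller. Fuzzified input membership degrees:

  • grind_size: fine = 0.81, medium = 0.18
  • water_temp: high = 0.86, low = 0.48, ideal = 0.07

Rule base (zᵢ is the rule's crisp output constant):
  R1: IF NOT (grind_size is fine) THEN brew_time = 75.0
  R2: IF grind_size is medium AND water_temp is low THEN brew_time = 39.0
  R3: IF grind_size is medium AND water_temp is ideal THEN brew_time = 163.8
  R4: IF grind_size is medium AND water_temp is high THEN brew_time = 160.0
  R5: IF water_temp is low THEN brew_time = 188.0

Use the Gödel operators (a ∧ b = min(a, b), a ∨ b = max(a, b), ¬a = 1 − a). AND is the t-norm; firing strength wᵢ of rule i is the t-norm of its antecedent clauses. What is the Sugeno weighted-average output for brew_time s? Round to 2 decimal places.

R1 (z=75.0): ¬fine=1−0.81=0.19 → w = 0.19
R2 (z=39.0): medium=0.18, low=0.48; AND[min(a, b)] → w = 0.18
R3 (z=163.8): medium=0.18, ideal=0.07; AND[min(a, b)] → w = 0.07
R4 (z=160.0): medium=0.18, high=0.86; AND[min(a, b)] → w = 0.18
R5 (z=188.0): low=0.48 → w = 0.48
Weighted average = (0.19·75.0 + 0.18·39.0 + 0.07·163.8 + 0.18·160.0 + 0.48·188.0) / (0.19 + 0.18 + 0.07 + 0.18 + 0.48)
  = 151.7760 / 1.1000 = 137.98

137.98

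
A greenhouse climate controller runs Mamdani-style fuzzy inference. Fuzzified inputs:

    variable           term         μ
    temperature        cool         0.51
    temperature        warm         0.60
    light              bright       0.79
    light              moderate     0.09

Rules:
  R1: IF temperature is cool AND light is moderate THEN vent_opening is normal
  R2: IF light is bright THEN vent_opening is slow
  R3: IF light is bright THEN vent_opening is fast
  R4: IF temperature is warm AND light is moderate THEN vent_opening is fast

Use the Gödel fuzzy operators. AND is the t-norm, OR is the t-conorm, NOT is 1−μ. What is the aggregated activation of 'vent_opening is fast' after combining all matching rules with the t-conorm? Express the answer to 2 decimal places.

R1: cool=0.51, moderate=0.09; AND[min(a, b)] → w = 0.09
R2: bright=0.79 → w = 0.79
R3: bright=0.79 → w = 0.79
R4: warm=0.60, moderate=0.09; AND[min(a, b)] → w = 0.09
Rules with consequent 'fast': {R3, R4} → strengths 0.79, 0.09
Aggregate via t-conorm [max(a, b)]: 0.79

0.79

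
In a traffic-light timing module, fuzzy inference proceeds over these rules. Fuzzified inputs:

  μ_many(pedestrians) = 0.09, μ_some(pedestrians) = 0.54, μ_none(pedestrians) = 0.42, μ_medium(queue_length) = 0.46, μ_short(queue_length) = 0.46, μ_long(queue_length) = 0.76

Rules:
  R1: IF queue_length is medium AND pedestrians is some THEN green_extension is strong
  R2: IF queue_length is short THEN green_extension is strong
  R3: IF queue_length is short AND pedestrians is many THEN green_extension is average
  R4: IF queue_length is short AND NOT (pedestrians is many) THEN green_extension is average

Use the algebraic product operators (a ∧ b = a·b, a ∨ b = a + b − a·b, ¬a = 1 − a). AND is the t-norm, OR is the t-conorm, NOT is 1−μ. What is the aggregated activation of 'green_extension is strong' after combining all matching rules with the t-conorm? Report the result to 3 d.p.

0.594

R1: medium=0.46, some=0.54; AND[a·b] → w = 0.2484
R2: short=0.46 → w = 0.4600
R3: short=0.46, many=0.09; AND[a·b] → w = 0.0414
R4: short=0.46, ¬many=1−0.09=0.91; AND[a·b] → w = 0.4186
Rules with consequent 'strong': {R1, R2} → strengths 0.2484, 0.4600
Aggregate via t-conorm [a + b − a·b]: 0.5941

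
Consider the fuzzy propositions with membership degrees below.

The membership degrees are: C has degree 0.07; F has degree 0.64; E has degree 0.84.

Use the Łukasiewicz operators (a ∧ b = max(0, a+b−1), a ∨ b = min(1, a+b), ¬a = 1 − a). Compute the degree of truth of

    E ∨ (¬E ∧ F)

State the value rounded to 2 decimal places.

¬E = 1 − 0.84 = 0.16
¬E ∧ F = max(0, a+b−1) on (0.16, 0.64) = 0.00
E ∨ (¬E ∧ F) = min(1, a+b) on (0.84, 0.00) = 0.84

0.84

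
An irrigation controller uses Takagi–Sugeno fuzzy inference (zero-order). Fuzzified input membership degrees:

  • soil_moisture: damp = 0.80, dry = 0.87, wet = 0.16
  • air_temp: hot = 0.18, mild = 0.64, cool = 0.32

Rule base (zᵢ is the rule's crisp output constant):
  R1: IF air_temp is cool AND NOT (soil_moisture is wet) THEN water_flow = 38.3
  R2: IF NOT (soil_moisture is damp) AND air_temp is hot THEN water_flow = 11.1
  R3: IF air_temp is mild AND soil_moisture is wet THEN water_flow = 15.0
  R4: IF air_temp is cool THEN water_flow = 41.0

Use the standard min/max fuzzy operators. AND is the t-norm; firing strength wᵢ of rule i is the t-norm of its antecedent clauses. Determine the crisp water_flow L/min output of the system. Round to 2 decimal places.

R1 (z=38.3): cool=0.32, ¬wet=1−0.16=0.84; AND[min(a, b)] → w = 0.32
R2 (z=11.1): ¬damp=1−0.80=0.20, hot=0.18; AND[min(a, b)] → w = 0.18
R3 (z=15.0): mild=0.64, wet=0.16; AND[min(a, b)] → w = 0.16
R4 (z=41.0): cool=0.32 → w = 0.32
Weighted average = (0.32·38.3 + 0.18·11.1 + 0.16·15.0 + 0.32·41.0) / (0.32 + 0.18 + 0.16 + 0.32)
  = 29.7740 / 0.9800 = 30.38

30.38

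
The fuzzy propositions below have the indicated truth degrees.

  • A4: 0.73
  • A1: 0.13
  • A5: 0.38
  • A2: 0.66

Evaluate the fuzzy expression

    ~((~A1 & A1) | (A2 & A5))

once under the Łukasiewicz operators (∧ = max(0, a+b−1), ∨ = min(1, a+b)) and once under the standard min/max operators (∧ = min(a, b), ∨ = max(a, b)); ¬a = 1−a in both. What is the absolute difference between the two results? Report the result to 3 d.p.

0.340

Under Łukasiewicz:
  ~A1 = 1 − 0.13 = 0.87
  ~A1 & A1 = max(0, a+b−1) on (0.87, 0.13) = 0.00
  A2 & A5 = max(0, a+b−1) on (0.66, 0.38) = 0.04
  (~A1 & A1) | (A2 & A5) = min(1, a+b) on (0.00, 0.04) = 0.04
  ~((~A1 & A1) | (A2 & A5)) = 1 − 0.04 = 0.96
  → value = 0.9600
Under standard min/max:
  ~A1 = 1 − 0.13 = 0.87
  ~A1 & A1 = min(a, b) on (0.87, 0.13) = 0.13
  A2 & A5 = min(a, b) on (0.66, 0.38) = 0.38
  (~A1 & A1) | (A2 & A5) = max(a, b) on (0.13, 0.38) = 0.38
  ~((~A1 & A1) | (A2 & A5)) = 1 − 0.38 = 0.62
  → value = 0.6200
|0.9600 − 0.6200| = 0.340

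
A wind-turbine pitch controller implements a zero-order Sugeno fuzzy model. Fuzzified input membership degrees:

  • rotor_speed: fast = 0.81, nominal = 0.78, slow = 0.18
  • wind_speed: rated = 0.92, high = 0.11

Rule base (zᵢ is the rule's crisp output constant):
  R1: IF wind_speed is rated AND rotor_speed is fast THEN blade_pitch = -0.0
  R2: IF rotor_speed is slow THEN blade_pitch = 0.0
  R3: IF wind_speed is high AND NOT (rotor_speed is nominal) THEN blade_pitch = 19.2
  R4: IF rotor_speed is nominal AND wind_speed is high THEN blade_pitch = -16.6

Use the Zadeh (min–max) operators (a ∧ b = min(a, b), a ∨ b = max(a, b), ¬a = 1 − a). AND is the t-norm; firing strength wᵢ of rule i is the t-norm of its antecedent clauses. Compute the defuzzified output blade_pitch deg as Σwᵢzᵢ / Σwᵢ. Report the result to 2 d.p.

R1 (z=-0.0): rated=0.92, fast=0.81; AND[min(a, b)] → w = 0.81
R2 (z=0.0): slow=0.18 → w = 0.18
R3 (z=19.2): high=0.11, ¬nominal=1−0.78=0.22; AND[min(a, b)] → w = 0.11
R4 (z=-16.6): nominal=0.78, high=0.11; AND[min(a, b)] → w = 0.11
Weighted average = (0.81·-0.0 + 0.18·0.0 + 0.11·19.2 + 0.11·-16.6) / (0.81 + 0.18 + 0.11 + 0.11)
  = 0.2860 / 1.2100 = 0.24

0.24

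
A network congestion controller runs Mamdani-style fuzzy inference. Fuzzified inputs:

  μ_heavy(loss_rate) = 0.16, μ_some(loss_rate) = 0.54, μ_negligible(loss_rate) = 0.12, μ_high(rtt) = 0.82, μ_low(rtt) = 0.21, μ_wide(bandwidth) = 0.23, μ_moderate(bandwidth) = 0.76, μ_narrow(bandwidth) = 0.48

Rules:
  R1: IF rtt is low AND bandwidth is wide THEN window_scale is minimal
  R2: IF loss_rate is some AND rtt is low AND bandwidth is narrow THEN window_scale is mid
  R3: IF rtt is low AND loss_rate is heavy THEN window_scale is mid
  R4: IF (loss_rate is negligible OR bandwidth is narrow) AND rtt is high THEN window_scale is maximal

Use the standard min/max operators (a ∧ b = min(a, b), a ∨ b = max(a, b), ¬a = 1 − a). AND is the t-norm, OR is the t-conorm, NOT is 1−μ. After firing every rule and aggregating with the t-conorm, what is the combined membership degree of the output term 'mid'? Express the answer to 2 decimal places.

R1: low=0.21, wide=0.23; AND[min(a, b)] → w = 0.21
R2: some=0.54, low=0.21, narrow=0.48; AND[min(a, b)] → w = 0.21
R3: low=0.21, heavy=0.16; AND[min(a, b)] → w = 0.16
R4: (negligible=0.12 OR narrow=0.48) = 0.48; AND[min(a, b)] with high=0.82 → w = 0.48
Rules with consequent 'mid': {R2, R3} → strengths 0.21, 0.16
Aggregate via t-conorm [max(a, b)]: 0.21

0.21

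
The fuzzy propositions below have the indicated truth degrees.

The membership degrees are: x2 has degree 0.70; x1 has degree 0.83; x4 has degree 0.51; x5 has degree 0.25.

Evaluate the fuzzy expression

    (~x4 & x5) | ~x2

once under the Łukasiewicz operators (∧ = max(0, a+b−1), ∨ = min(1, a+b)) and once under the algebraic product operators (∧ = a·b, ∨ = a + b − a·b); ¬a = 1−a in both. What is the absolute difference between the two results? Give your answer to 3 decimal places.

Under Łukasiewicz:
  ~x4 = 1 − 0.51 = 0.49
  ~x4 & x5 = max(0, a+b−1) on (0.49, 0.25) = 0.00
  ~x2 = 1 − 0.70 = 0.30
  (~x4 & x5) | ~x2 = min(1, a+b) on (0.00, 0.30) = 0.30
  → value = 0.3000
Under algebraic product:
  ~x4 = 1 − 0.5100 = 0.4900
  ~x4 & x5 = a·b on (0.4900, 0.2500) = 0.1225
  ~x2 = 1 − 0.7000 = 0.3000
  (~x4 & x5) | ~x2 = a + b − a·b on (0.1225, 0.3000) = 0.3858
  → value = 0.3858
|0.3000 − 0.3858| = 0.086

0.086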